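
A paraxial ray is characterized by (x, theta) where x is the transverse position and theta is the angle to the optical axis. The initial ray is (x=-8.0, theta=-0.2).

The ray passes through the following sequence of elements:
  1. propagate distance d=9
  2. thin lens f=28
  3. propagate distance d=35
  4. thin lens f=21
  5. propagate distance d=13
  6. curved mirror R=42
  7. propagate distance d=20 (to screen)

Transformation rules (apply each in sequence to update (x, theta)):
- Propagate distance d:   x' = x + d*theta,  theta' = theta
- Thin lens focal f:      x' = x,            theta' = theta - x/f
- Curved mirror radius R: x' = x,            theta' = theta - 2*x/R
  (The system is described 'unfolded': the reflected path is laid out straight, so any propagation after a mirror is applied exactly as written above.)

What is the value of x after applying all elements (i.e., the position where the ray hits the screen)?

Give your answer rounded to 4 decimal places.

Initial: x=-8.0000 theta=-0.2000
After 1 (propagate distance d=9): x=-9.8000 theta=-0.2000
After 2 (thin lens f=28): x=-9.8000 theta=0.1500
After 3 (propagate distance d=35): x=-4.5500 theta=0.1500
After 4 (thin lens f=21): x=-4.5500 theta=11/30 (≈0.3667)
After 5 (propagate distance d=13): x=13/60 (≈0.2167) theta=11/30 (≈0.3667)
After 6 (curved mirror R=42): x=13/60 (≈0.2167) theta=449/1260 (≈0.3563)
After 7 (propagate distance d=20 (to screen)): x=9253/1260 (≈7.3437) theta=449/1260 (≈0.3563)
Rounded to 4 decimal places: x = 7.3437

Answer: 7.3437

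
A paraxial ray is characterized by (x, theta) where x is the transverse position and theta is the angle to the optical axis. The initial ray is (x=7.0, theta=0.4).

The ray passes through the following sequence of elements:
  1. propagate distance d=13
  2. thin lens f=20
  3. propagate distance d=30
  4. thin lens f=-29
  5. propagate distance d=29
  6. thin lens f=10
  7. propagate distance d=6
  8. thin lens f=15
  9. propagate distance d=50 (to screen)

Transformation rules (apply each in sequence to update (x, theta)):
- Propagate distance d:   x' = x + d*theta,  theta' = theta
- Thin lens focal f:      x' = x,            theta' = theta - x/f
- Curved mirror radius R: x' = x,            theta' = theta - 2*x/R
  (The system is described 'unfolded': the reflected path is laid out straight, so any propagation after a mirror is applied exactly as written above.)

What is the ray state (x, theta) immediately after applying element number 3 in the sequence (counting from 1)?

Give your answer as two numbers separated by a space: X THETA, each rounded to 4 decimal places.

Answer: 5.9000 -0.2100

Derivation:
Initial: x=7.0000 theta=0.4000
After 1 (propagate distance d=13): x=12.2000 theta=0.4000
After 2 (thin lens f=20): x=12.2000 theta=-0.2100
After 3 (propagate distance d=30): x=5.9000 theta=-0.2100
Rounded to 4 decimal places: x = 5.9000, theta = -0.2100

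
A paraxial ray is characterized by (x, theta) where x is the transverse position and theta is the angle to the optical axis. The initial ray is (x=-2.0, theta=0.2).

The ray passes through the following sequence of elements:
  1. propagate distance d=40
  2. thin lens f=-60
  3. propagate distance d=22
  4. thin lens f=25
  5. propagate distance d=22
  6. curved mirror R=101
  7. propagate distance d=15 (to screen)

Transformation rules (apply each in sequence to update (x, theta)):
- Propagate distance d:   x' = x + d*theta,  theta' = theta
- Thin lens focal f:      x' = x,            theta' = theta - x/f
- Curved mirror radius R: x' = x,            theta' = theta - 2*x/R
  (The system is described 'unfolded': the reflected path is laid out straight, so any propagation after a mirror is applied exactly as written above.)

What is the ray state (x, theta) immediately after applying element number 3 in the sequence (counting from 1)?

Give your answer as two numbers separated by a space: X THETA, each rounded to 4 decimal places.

Initial: x=-2.0000 theta=0.2000
After 1 (propagate distance d=40): x=6.0000 theta=0.2000
After 2 (thin lens f=-60): x=6.0000 theta=0.3000
After 3 (propagate distance d=22): x=12.6000 theta=0.3000
Rounded to 4 decimal places: x = 12.6000, theta = 0.3000

Answer: 12.6000 0.3000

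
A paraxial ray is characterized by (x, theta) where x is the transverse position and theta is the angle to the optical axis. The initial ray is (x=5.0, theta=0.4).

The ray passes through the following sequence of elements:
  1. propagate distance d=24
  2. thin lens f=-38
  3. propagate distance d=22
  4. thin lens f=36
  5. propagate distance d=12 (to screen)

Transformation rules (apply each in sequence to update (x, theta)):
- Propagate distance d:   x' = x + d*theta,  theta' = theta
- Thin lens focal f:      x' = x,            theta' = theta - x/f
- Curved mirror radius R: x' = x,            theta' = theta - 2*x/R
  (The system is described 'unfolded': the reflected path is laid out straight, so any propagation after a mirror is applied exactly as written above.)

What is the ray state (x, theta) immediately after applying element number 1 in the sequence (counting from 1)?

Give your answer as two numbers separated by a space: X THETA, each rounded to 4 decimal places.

Answer: 14.6000 0.4000

Derivation:
Initial: x=5.0000 theta=0.4000
After 1 (propagate distance d=24): x=14.6000 theta=0.4000
Rounded to 4 decimal places: x = 14.6000, theta = 0.4000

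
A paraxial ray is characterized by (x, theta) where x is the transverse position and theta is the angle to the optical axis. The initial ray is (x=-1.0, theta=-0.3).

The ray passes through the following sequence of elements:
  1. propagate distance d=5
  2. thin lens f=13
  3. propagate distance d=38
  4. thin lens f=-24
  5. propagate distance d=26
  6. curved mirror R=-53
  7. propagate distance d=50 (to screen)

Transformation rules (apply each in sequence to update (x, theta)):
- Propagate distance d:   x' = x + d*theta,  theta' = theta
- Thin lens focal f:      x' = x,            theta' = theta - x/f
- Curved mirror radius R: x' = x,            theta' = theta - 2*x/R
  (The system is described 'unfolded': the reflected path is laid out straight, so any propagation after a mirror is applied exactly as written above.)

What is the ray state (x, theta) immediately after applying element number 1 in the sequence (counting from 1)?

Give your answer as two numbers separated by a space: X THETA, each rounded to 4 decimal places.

Initial: x=-1.0000 theta=-0.3000
After 1 (propagate distance d=5): x=-2.5000 theta=-0.3000
Rounded to 4 decimal places: x = -2.5000, theta = -0.3000

Answer: -2.5000 -0.3000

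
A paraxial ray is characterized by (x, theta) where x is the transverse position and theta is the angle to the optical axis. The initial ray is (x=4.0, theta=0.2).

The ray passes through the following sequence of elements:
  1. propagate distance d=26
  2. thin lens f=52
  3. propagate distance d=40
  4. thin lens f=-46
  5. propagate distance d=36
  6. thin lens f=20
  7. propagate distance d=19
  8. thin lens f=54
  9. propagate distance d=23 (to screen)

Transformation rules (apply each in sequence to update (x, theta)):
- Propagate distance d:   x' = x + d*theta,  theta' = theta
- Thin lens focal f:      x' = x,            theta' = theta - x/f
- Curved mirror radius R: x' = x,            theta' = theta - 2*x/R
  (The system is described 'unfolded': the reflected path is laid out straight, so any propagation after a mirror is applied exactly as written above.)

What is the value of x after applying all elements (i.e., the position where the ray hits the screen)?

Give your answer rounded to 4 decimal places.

Answer: -12.9215

Derivation:
Initial: x=4.0000 theta=0.2000
After 1 (propagate distance d=26): x=9.2000 theta=0.2000
After 2 (thin lens f=52): x=9.2000 theta=3/130 (≈0.0231)
After 3 (propagate distance d=40): x=658/65 (≈10.1231) theta=3/130 (≈0.0231)
After 4 (thin lens f=-46): x=658/65 (≈10.1231) theta=727/2990 (≈0.2431)
After 5 (propagate distance d=36): x=5644/299 (≈18.8763) theta=727/2990 (≈0.2431)
After 6 (thin lens f=20): x=5644/299 (≈18.8763) theta=-419/598 (≈-0.7007)
After 7 (propagate distance d=19): x=3327/598 (≈5.5635) theta=-419/598 (≈-0.7007)
After 8 (thin lens f=54): x=3327/598 (≈5.5635) theta=-8651/10764 (≈-0.8037)
After 9 (propagate distance d=23 (to screen)): x=-10699/828 (≈-12.9215) theta=-8651/10764 (≈-0.8037)
Rounded to 4 decimal places: x = -12.9215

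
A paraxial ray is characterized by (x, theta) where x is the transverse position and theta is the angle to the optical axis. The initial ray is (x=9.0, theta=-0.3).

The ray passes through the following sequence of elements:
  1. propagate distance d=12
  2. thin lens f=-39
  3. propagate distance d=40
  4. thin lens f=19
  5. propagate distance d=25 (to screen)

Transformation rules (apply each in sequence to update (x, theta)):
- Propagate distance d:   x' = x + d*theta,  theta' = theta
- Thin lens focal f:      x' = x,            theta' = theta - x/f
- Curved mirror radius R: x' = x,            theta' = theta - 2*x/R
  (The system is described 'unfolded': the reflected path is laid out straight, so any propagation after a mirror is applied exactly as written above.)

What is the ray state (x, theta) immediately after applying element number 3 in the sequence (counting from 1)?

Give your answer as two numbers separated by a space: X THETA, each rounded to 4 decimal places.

Initial: x=9.0000 theta=-0.3000
After 1 (propagate distance d=12): x=5.4000 theta=-0.3000
After 2 (thin lens f=-39): x=5.4000 theta=-21/130 (≈-0.1615)
After 3 (propagate distance d=40): x=-69/65 (≈-1.0615) theta=-21/130 (≈-0.1615)
Rounded to 4 decimal places: x = -1.0615, theta = -0.1615

Answer: -1.0615 -0.1615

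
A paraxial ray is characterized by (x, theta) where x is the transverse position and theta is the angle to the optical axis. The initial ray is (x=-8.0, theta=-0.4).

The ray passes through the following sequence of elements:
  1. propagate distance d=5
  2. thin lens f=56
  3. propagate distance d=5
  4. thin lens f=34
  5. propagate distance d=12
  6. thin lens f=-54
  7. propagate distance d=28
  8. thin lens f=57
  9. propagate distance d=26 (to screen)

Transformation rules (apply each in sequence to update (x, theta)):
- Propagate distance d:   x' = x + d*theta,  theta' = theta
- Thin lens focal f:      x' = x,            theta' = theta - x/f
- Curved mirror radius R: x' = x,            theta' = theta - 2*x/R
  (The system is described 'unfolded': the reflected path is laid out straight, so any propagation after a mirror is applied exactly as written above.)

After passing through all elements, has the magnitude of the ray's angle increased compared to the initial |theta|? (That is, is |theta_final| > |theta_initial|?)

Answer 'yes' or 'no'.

Answer: no

Derivation:
Initial: x=-8.0000 theta=-0.4000
After 1 (propagate distance d=5): x=-10.0000 theta=-0.4000
After 2 (thin lens f=56): x=-10.0000 theta=-31/140 (≈-0.2214)
After 3 (propagate distance d=5): x=-311/28 (≈-11.1071) theta=-31/140 (≈-0.2214)
After 4 (thin lens f=34): x=-311/28 (≈-11.1071) theta=501/4760 (≈0.1053)
After 5 (propagate distance d=12): x=-3347/340 (≈-9.8441) theta=501/4760 (≈0.1053)
After 6 (thin lens f=-54): x=-3347/340 (≈-9.8441) theta=-4951/64260 (≈-0.0770)
After 7 (propagate distance d=28): x=-110173/9180 (≈-12.0014) theta=-4951/64260 (≈-0.0770)
After 8 (thin lens f=57): x=-110173/9180 (≈-12.0014) theta=122251/915705 (≈0.1335)
After 9 (propagate distance d=26 (to screen)): x=-31244923/3662820 (≈-8.5303) theta=122251/915705 (≈0.1335)
|theta_initial|=0.4000 |theta_final|=122251/915705 (≈0.1335) -> not increased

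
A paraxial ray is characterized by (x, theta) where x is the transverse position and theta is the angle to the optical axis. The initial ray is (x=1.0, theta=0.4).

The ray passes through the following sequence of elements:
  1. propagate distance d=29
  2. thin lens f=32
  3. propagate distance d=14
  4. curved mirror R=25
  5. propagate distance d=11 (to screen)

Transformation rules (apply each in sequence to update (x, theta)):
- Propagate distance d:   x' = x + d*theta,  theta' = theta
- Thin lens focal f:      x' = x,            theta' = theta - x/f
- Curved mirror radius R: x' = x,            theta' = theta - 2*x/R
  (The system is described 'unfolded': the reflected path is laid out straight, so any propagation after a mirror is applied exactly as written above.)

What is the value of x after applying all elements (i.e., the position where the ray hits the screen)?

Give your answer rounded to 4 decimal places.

Answer: 1.5913

Derivation:
Initial: x=1.0000 theta=0.4000
After 1 (propagate distance d=29): x=12.6000 theta=0.4000
After 2 (thin lens f=32): x=12.6000 theta=1/160 (≈0.0063)
After 3 (propagate distance d=14): x=12.6875 theta=1/160 (≈0.0063)
After 4 (curved mirror R=25): x=12.6875 theta=-807/800 (≈-1.0088)
After 5 (propagate distance d=11 (to screen)): x=1273/800 (≈1.5913) theta=-807/800 (≈-1.0088)
Rounded to 4 decimal places: x = 1.5913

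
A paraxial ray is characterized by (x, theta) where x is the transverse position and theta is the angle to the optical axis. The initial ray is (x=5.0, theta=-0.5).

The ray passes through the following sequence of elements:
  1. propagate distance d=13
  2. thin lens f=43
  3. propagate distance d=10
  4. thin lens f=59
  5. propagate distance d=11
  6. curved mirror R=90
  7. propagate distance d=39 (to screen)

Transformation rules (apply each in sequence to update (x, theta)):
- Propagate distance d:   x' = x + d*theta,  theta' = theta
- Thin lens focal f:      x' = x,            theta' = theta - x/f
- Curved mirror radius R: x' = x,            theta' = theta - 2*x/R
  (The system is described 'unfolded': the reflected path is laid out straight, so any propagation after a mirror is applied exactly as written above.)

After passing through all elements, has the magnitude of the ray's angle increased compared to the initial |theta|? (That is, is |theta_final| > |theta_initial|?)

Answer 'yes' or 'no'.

Answer: no

Derivation:
Initial: x=5.0000 theta=-0.5000
After 1 (propagate distance d=13): x=-1.5000 theta=-0.5000
After 2 (thin lens f=43): x=-1.5000 theta=-20/43 (≈-0.4651)
After 3 (propagate distance d=10): x=-529/86 (≈-6.1512) theta=-20/43 (≈-0.4651)
After 4 (thin lens f=59): x=-529/86 (≈-6.1512) theta=-1831/5074 (≈-0.3609)
After 5 (propagate distance d=11): x=-25676/2537 (≈-10.1206) theta=-1831/5074 (≈-0.3609)
After 6 (curved mirror R=90): x=-25676/2537 (≈-10.1206) theta=-31043/228330 (≈-0.1360)
After 7 (propagate distance d=39 (to screen)): x=-1173839/76110 (≈-15.4229) theta=-31043/228330 (≈-0.1360)
|theta_initial|=0.5000 |theta_final|=31043/228330 (≈0.1360) -> not increased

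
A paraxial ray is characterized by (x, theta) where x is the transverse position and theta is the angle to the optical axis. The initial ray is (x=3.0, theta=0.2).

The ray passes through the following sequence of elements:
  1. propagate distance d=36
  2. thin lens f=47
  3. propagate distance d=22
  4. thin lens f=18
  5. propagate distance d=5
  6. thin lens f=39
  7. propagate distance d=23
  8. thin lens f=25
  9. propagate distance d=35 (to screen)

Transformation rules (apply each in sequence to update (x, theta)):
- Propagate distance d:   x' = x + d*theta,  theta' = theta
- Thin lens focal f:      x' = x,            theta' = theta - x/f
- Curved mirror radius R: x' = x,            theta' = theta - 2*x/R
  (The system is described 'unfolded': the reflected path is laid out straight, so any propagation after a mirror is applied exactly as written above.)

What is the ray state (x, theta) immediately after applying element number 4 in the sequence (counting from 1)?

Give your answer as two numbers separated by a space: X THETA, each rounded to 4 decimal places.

Initial: x=3.0000 theta=0.2000
After 1 (propagate distance d=36): x=10.2000 theta=0.2000
After 2 (thin lens f=47): x=10.2000 theta=-4/235 (≈-0.0170)
After 3 (propagate distance d=22): x=2309/235 (≈9.8255) theta=-4/235 (≈-0.0170)
After 4 (thin lens f=18): x=2309/235 (≈9.8255) theta=-2381/4230 (≈-0.5629)
Rounded to 4 decimal places: x = 9.8255, theta = -0.5629

Answer: 9.8255 -0.5629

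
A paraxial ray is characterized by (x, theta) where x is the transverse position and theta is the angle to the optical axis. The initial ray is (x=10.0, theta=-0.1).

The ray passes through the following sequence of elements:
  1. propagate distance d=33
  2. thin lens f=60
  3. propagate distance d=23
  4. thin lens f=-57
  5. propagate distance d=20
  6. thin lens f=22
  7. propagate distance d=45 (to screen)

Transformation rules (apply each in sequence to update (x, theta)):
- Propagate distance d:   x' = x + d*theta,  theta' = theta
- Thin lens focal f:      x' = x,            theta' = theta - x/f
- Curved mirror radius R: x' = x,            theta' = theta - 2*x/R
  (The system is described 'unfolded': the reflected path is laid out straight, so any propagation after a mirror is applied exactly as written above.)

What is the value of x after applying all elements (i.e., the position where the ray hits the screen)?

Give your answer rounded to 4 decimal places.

Initial: x=10.0000 theta=-0.1000
After 1 (propagate distance d=33): x=6.7000 theta=-0.1000
After 2 (thin lens f=60): x=6.7000 theta=-127/600 (≈-0.2117)
After 3 (propagate distance d=23): x=1099/600 (≈1.8317) theta=-127/600 (≈-0.2117)
After 4 (thin lens f=-57): x=1099/600 (≈1.8317) theta=-307/1710 (≈-0.1795)
After 5 (propagate distance d=20): x=-60157/34200 (≈-1.7590) theta=-307/1710 (≈-0.1795)
After 6 (thin lens f=22): x=-60157/34200 (≈-1.7590) theta=-74923/752400 (≈-0.0996)
After 7 (propagate distance d=45 (to screen)): x=-4694989/752400 (≈-6.2400) theta=-74923/752400 (≈-0.0996)
Rounded to 4 decimal places: x = -6.2400

Answer: -6.2400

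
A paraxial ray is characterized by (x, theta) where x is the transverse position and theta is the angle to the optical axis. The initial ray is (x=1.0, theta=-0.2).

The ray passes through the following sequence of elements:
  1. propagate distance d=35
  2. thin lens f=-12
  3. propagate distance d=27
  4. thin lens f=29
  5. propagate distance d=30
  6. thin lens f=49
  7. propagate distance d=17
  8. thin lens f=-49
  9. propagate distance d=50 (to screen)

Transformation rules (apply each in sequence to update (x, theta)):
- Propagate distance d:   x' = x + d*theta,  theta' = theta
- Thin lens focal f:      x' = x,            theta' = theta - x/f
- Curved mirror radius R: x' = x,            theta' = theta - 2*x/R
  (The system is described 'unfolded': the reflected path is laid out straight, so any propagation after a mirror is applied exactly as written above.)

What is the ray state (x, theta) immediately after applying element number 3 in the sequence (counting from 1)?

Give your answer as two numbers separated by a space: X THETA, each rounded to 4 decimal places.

Initial: x=1.0000 theta=-0.2000
After 1 (propagate distance d=35): x=-6.0000 theta=-0.2000
After 2 (thin lens f=-12): x=-6.0000 theta=-0.7000
After 3 (propagate distance d=27): x=-24.9000 theta=-0.7000
Rounded to 4 decimal places: x = -24.9000, theta = -0.7000

Answer: -24.9000 -0.7000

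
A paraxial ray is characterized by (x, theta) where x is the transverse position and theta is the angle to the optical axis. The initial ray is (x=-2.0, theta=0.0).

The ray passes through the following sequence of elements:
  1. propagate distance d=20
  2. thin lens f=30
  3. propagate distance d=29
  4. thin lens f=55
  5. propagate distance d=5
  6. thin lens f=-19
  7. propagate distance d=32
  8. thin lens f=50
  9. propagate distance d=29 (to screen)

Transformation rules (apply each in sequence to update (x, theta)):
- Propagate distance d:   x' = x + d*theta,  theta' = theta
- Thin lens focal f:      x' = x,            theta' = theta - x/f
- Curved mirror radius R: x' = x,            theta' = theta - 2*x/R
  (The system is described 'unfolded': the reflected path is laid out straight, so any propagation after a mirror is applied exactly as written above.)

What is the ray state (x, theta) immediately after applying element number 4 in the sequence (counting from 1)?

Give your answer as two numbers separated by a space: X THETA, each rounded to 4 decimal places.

Initial: x=-2.0000 theta=0.0000
After 1 (propagate distance d=20): x=-2.0000 theta=0.0000
After 2 (thin lens f=30): x=-2.0000 theta=1/15 (≈0.0667)
After 3 (propagate distance d=29): x=-1/15 (≈-0.0667) theta=1/15 (≈0.0667)
After 4 (thin lens f=55): x=-1/15 (≈-0.0667) theta=56/825 (≈0.0679)
Rounded to 4 decimal places: x = -0.0667, theta = 0.0679

Answer: -0.0667 0.0679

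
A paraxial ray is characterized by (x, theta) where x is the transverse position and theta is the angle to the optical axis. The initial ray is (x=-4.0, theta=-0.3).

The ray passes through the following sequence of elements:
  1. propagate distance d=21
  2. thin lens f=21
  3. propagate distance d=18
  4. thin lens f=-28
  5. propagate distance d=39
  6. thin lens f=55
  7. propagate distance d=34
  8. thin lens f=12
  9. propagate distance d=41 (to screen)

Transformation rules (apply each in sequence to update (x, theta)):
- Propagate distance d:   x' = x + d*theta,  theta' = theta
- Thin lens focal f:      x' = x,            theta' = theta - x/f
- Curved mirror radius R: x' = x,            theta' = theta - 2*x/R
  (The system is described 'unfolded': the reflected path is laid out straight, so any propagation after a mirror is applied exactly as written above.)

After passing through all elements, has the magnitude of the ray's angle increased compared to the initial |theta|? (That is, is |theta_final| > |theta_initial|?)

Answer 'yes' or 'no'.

Initial: x=-4.0000 theta=-0.3000
After 1 (propagate distance d=21): x=-10.3000 theta=-0.3000
After 2 (thin lens f=21): x=-10.3000 theta=4/21 (≈0.1905)
After 3 (propagate distance d=18): x=-481/70 (≈-6.8714) theta=4/21 (≈0.1905)
After 4 (thin lens f=-28): x=-481/70 (≈-6.8714) theta=-323/5880 (≈-0.0549)
After 5 (propagate distance d=39): x=-17667/1960 (≈-9.0138) theta=-323/5880 (≈-0.0549)
After 6 (thin lens f=55): x=-17667/1960 (≈-9.0138) theta=8809/80850 (≈0.1090)
After 7 (propagate distance d=34): x=-1717031/323400 (≈-5.3093) theta=8809/80850 (≈0.1090)
After 8 (thin lens f=12): x=-1717031/323400 (≈-5.3093) theta=194533/352800 (≈0.5514)
After 9 (propagate distance d=41 (to screen)): x=67130011/3880800 (≈17.2980) theta=194533/352800 (≈0.5514)
|theta_initial|=0.3000 |theta_final|=194533/352800 (≈0.5514) -> increased

Answer: yes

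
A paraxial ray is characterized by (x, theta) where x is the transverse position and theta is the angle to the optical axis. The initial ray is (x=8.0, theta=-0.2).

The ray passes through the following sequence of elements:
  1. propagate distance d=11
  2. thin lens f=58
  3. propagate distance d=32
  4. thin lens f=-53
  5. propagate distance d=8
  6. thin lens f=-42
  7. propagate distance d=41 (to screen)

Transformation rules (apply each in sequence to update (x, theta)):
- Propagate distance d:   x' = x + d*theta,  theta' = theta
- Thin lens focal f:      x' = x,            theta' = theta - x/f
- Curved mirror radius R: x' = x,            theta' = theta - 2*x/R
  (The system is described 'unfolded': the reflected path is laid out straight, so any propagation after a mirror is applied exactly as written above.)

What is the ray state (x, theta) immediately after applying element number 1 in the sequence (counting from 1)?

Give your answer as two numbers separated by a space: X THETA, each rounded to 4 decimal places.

Answer: 5.8000 -0.2000

Derivation:
Initial: x=8.0000 theta=-0.2000
After 1 (propagate distance d=11): x=5.8000 theta=-0.2000
Rounded to 4 decimal places: x = 5.8000, theta = -0.2000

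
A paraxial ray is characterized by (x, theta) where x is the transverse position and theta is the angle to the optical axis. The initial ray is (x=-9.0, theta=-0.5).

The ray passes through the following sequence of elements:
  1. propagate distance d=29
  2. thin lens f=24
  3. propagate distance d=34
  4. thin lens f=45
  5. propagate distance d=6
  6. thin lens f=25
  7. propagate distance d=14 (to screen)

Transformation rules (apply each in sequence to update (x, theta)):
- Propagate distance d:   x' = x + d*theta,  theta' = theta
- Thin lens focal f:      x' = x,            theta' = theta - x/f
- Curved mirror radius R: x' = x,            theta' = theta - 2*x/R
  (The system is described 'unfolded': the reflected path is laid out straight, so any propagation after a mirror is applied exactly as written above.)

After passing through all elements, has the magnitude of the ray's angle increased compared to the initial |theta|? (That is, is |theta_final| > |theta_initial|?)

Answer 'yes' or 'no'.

Initial: x=-9.0000 theta=-0.5000
After 1 (propagate distance d=29): x=-23.5000 theta=-0.5000
After 2 (thin lens f=24): x=-23.5000 theta=23/48 (≈0.4792)
After 3 (propagate distance d=34): x=-173/24 (≈-7.2083) theta=23/48 (≈0.4792)
After 4 (thin lens f=45): x=-173/24 (≈-7.2083) theta=1381/2160 (≈0.6394)
After 5 (propagate distance d=6): x=-607/180 (≈-3.3722) theta=1381/2160 (≈0.6394)
After 6 (thin lens f=25): x=-607/180 (≈-3.3722) theta=41809/54000 (≈0.7742)
After 7 (propagate distance d=14 (to screen)): x=201613/27000 (≈7.4671) theta=41809/54000 (≈0.7742)
|theta_initial|=0.5000 |theta_final|=41809/54000 (≈0.7742) -> increased

Answer: yes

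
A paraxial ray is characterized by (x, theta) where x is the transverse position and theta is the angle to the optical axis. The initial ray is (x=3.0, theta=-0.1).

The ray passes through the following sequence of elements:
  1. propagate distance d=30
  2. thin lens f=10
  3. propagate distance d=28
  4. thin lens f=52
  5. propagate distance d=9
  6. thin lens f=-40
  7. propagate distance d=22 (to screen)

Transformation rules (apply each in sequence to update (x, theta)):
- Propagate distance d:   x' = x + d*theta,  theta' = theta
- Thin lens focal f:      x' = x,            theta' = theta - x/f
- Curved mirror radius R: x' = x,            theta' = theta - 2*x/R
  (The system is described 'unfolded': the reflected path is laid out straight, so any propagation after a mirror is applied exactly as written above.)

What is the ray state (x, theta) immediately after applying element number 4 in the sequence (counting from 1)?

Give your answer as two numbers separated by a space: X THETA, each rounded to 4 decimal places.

Answer: -2.8000 -0.0462

Derivation:
Initial: x=3.0000 theta=-0.1000
After 1 (propagate distance d=30): x=0.0000 theta=-0.1000
After 2 (thin lens f=10): x=0.0000 theta=-0.1000
After 3 (propagate distance d=28): x=-2.8000 theta=-0.1000
After 4 (thin lens f=52): x=-2.8000 theta=-3/65 (≈-0.0462)
Rounded to 4 decimal places: x = -2.8000, theta = -0.0462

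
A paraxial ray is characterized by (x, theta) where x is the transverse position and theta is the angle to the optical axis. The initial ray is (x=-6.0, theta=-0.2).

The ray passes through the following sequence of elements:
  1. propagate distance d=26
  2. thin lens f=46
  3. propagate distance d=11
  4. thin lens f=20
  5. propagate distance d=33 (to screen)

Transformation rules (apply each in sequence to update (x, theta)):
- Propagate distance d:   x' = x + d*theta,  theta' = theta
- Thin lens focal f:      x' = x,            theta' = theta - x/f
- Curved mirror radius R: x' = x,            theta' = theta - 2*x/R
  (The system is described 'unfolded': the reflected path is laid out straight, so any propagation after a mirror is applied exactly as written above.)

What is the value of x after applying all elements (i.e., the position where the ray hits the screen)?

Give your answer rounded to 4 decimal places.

Initial: x=-6.0000 theta=-0.2000
After 1 (propagate distance d=26): x=-11.2000 theta=-0.2000
After 2 (thin lens f=46): x=-11.2000 theta=1/23 (≈0.0435)
After 3 (propagate distance d=11): x=-1233/115 (≈-10.7217) theta=1/23 (≈0.0435)
After 4 (thin lens f=20): x=-1233/115 (≈-10.7217) theta=1333/2300 (≈0.5796)
After 5 (propagate distance d=33 (to screen)): x=19329/2300 (≈8.4039) theta=1333/2300 (≈0.5796)
Rounded to 4 decimal places: x = 8.4039

Answer: 8.4039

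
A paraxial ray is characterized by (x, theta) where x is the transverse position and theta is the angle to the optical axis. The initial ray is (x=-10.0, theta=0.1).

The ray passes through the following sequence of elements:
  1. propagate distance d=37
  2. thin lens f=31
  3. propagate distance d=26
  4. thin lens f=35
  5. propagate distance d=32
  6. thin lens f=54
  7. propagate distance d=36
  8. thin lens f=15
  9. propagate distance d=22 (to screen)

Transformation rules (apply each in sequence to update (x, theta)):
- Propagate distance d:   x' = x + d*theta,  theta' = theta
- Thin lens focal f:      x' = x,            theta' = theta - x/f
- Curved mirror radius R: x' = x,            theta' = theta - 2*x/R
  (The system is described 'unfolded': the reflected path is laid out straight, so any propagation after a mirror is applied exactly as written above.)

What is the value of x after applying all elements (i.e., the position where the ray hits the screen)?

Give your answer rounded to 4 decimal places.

Initial: x=-10.0000 theta=0.1000
After 1 (propagate distance d=37): x=-6.3000 theta=0.1000
After 2 (thin lens f=31): x=-6.3000 theta=47/155 (≈0.3032)
After 3 (propagate distance d=26): x=491/310 (≈1.5839) theta=47/155 (≈0.3032)
After 4 (thin lens f=35): x=491/310 (≈1.5839) theta=2799/10850 (≈0.2580)
After 5 (propagate distance d=32): x=106753/10850 (≈9.8390) theta=2799/10850 (≈0.2580)
After 6 (thin lens f=54): x=106753/10850 (≈9.8390) theta=44393/585900 (≈0.0758)
After 7 (propagate distance d=36): x=377/30 (≈12.5667) theta=44393/585900 (≈0.0758)
After 8 (thin lens f=15): x=377/30 (≈12.5667) theta=-446461/585900 (≈-0.7620)
After 9 (propagate distance d=22 (to screen)): x=-614833/146475 (≈-4.1975) theta=-446461/585900 (≈-0.7620)
Rounded to 4 decimal places: x = -4.1975

Answer: -4.1975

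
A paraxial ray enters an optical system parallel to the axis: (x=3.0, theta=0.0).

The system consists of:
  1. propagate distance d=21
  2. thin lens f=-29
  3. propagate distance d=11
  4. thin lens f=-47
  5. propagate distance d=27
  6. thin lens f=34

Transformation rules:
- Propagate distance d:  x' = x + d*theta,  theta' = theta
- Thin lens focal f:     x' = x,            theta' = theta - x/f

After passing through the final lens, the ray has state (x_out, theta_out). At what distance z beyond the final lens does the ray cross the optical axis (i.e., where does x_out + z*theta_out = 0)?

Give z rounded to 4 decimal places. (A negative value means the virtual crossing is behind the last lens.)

Answer: 113.1282

Derivation:
Initial: x=3.0000 theta=0.0000
After 1 (propagate distance d=21): x=3.0000 theta=0.0000
After 2 (thin lens f=-29): x=3.0000 theta=3/29 (≈0.1034)
After 3 (propagate distance d=11): x=120/29 (≈4.1379) theta=3/29 (≈0.1034)
After 4 (thin lens f=-47): x=120/29 (≈4.1379) theta=9/47 (≈0.1915)
After 5 (propagate distance d=27): x=12687/1363 (≈9.3081) theta=9/47 (≈0.1915)
After 6 (thin lens f=34): x=12687/1363 (≈9.3081) theta=-3813/46342 (≈-0.0823)
z_focus = -x_out/theta_out = -(12687/1363)/(-3813/46342) = 143786/1271 ≈ 113.1282
Rounded to 4 decimal places: z = 113.1282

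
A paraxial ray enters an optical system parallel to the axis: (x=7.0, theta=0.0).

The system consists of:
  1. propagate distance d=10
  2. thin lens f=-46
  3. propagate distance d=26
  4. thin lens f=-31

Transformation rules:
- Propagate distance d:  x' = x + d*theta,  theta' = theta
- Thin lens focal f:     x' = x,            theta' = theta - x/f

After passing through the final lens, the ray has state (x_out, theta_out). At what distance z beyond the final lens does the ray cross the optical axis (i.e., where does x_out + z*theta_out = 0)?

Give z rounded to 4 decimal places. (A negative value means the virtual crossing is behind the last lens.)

Initial: x=7.0000 theta=0.0000
After 1 (propagate distance d=10): x=7.0000 theta=0.0000
After 2 (thin lens f=-46): x=7.0000 theta=7/46 (≈0.1522)
After 3 (propagate distance d=26): x=252/23 (≈10.9565) theta=7/46 (≈0.1522)
After 4 (thin lens f=-31): x=252/23 (≈10.9565) theta=721/1426 (≈0.5056)
z_focus = -x_out/theta_out = -(252/23)/(721/1426) = -2232/103 ≈ -21.6699
Rounded to 4 decimal places: z = -21.6699

Answer: -21.6699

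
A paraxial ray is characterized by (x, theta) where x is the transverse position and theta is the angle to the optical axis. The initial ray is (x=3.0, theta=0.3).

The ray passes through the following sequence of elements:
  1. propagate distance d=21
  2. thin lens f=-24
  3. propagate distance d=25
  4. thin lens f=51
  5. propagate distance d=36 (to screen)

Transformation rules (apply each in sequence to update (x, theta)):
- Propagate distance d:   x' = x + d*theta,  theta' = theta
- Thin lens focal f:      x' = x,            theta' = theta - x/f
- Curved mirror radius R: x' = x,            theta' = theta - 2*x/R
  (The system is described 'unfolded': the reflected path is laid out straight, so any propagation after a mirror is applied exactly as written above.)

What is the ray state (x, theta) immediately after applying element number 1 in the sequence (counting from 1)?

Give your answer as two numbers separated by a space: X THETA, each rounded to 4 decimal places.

Initial: x=3.0000 theta=0.3000
After 1 (propagate distance d=21): x=9.3000 theta=0.3000
Rounded to 4 decimal places: x = 9.3000, theta = 0.3000

Answer: 9.3000 0.3000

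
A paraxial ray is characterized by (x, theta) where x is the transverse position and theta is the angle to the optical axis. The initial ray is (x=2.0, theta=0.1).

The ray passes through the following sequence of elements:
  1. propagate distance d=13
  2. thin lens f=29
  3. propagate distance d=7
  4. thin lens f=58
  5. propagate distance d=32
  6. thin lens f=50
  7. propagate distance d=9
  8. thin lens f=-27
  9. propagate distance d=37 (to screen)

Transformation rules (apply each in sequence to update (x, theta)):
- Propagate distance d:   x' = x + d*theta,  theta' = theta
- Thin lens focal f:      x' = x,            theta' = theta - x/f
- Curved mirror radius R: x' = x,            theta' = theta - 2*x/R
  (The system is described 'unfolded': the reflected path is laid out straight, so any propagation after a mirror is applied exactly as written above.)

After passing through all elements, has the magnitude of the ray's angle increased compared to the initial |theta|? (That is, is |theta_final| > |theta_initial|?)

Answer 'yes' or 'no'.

Answer: no

Derivation:
Initial: x=2.0000 theta=0.1000
After 1 (propagate distance d=13): x=3.3000 theta=0.1000
After 2 (thin lens f=29): x=3.3000 theta=-2/145 (≈-0.0138)
After 3 (propagate distance d=7): x=929/290 (≈3.2034) theta=-2/145 (≈-0.0138)
After 4 (thin lens f=58): x=929/290 (≈3.2034) theta=-1161/16820 (≈-0.0690)
After 5 (propagate distance d=32): x=1673/1682 (≈0.9946) theta=-1161/16820 (≈-0.0690)
After 6 (thin lens f=50): x=1673/1682 (≈0.9946) theta=-3739/42050 (≈-0.0889)
After 7 (propagate distance d=9): x=4087/21025 (≈0.1944) theta=-3739/42050 (≈-0.0889)
After 8 (thin lens f=-27): x=4087/21025 (≈0.1944) theta=-92779/1135350 (≈-0.0817)
After 9 (propagate distance d=37 (to screen)): x=-128485/45414 (≈-2.8292) theta=-92779/1135350 (≈-0.0817)
|theta_initial|=0.1000 |theta_final|=92779/1135350 (≈0.0817) -> not increased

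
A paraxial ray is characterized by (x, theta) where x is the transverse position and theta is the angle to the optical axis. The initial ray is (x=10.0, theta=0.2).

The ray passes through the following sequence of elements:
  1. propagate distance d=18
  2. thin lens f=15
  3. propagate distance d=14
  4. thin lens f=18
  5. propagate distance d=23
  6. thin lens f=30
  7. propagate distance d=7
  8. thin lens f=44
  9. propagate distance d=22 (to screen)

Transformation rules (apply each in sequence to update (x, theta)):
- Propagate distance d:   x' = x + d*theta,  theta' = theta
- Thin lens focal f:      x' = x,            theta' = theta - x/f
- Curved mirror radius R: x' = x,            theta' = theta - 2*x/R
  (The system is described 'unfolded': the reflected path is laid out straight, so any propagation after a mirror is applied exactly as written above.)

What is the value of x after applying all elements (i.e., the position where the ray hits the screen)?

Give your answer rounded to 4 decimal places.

Initial: x=10.0000 theta=0.2000
After 1 (propagate distance d=18): x=13.6000 theta=0.2000
After 2 (thin lens f=15): x=13.6000 theta=-53/75 (≈-0.7067)
After 3 (propagate distance d=14): x=278/75 (≈3.7067) theta=-53/75 (≈-0.7067)
After 4 (thin lens f=18): x=278/75 (≈3.7067) theta=-616/675 (≈-0.9126)
After 5 (propagate distance d=23): x=-11666/675 (≈-17.2830) theta=-616/675 (≈-0.9126)
After 6 (thin lens f=30): x=-11666/675 (≈-17.2830) theta=-3407/10125 (≈-0.3365)
After 7 (propagate distance d=7): x=-198839/10125 (≈-19.6384) theta=-3407/10125 (≈-0.3365)
After 8 (thin lens f=44): x=-198839/10125 (≈-19.6384) theta=48931/445500 (≈0.1098)
After 9 (propagate distance d=22 (to screen)): x=-116249/6750 (≈-17.2221) theta=48931/445500 (≈0.1098)
Rounded to 4 decimal places: x = -17.2221

Answer: -17.2221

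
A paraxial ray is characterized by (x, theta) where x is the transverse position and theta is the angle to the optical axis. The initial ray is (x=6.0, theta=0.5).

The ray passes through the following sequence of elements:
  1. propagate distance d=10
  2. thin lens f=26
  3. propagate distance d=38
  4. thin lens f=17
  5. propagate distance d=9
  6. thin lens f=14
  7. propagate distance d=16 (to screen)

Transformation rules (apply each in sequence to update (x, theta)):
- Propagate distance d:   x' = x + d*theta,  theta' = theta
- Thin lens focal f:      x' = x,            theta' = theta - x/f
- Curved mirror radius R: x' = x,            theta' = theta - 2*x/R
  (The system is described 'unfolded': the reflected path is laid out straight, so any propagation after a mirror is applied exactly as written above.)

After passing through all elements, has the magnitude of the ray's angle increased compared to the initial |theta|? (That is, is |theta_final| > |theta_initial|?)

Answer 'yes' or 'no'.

Initial: x=6.0000 theta=0.5000
After 1 (propagate distance d=10): x=11.0000 theta=0.5000
After 2 (thin lens f=26): x=11.0000 theta=1/13 (≈0.0769)
After 3 (propagate distance d=38): x=181/13 (≈13.9231) theta=1/13 (≈0.0769)
After 4 (thin lens f=17): x=181/13 (≈13.9231) theta=-164/221 (≈-0.7421)
After 5 (propagate distance d=9): x=1601/221 (≈7.2443) theta=-164/221 (≈-0.7421)
After 6 (thin lens f=14): x=1601/221 (≈7.2443) theta=-3897/3094 (≈-1.2595)
After 7 (propagate distance d=16 (to screen)): x=-19969/1547 (≈-12.9082) theta=-3897/3094 (≈-1.2595)
|theta_initial|=0.5000 |theta_final|=3897/3094 (≈1.2595) -> increased

Answer: yes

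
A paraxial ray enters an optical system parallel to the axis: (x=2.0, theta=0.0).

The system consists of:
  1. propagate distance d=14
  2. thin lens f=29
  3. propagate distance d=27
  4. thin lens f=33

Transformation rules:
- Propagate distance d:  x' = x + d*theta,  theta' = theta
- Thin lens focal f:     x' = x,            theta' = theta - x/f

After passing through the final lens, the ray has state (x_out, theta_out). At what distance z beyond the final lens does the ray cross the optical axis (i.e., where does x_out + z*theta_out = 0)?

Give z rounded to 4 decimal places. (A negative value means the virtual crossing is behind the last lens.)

Answer: 1.8857

Derivation:
Initial: x=2.0000 theta=0.0000
After 1 (propagate distance d=14): x=2.0000 theta=0.0000
After 2 (thin lens f=29): x=2.0000 theta=-2/29 (≈-0.0690)
After 3 (propagate distance d=27): x=4/29 (≈0.1379) theta=-2/29 (≈-0.0690)
After 4 (thin lens f=33): x=4/29 (≈0.1379) theta=-70/957 (≈-0.0731)
z_focus = -x_out/theta_out = -(4/29)/(-70/957) = 66/35 ≈ 1.8857
Rounded to 4 decimal places: z = 1.8857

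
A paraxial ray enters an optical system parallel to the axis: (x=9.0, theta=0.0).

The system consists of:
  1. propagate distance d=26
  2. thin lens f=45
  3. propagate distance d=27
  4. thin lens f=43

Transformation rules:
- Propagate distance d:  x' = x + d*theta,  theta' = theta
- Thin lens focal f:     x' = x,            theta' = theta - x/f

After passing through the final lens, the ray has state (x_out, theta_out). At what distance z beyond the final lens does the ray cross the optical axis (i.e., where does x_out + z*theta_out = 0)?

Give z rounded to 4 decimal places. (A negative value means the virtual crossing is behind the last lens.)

Initial: x=9.0000 theta=0.0000
After 1 (propagate distance d=26): x=9.0000 theta=0.0000
After 2 (thin lens f=45): x=9.0000 theta=-0.2000
After 3 (propagate distance d=27): x=3.6000 theta=-0.2000
After 4 (thin lens f=43): x=3.6000 theta=-61/215 (≈-0.2837)
z_focus = -x_out/theta_out = -(3.6000)/(-61/215) = 774/61 ≈ 12.6885
Rounded to 4 decimal places: z = 12.6885

Answer: 12.6885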